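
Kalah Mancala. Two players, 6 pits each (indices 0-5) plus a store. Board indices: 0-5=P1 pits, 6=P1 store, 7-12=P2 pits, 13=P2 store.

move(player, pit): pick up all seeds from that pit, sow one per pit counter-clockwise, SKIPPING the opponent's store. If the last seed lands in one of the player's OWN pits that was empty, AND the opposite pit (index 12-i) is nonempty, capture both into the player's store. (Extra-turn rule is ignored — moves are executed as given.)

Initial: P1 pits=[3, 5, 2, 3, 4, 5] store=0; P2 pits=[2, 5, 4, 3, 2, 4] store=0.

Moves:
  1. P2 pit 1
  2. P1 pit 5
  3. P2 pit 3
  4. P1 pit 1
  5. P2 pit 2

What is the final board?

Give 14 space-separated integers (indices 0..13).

Answer: 5 1 3 4 5 1 2 4 1 0 1 5 7 3

Derivation:
Move 1: P2 pit1 -> P1=[3,5,2,3,4,5](0) P2=[2,0,5,4,3,5](1)
Move 2: P1 pit5 -> P1=[3,5,2,3,4,0](1) P2=[3,1,6,5,3,5](1)
Move 3: P2 pit3 -> P1=[4,6,2,3,4,0](1) P2=[3,1,6,0,4,6](2)
Move 4: P1 pit1 -> P1=[4,0,3,4,5,1](2) P2=[4,1,6,0,4,6](2)
Move 5: P2 pit2 -> P1=[5,1,3,4,5,1](2) P2=[4,1,0,1,5,7](3)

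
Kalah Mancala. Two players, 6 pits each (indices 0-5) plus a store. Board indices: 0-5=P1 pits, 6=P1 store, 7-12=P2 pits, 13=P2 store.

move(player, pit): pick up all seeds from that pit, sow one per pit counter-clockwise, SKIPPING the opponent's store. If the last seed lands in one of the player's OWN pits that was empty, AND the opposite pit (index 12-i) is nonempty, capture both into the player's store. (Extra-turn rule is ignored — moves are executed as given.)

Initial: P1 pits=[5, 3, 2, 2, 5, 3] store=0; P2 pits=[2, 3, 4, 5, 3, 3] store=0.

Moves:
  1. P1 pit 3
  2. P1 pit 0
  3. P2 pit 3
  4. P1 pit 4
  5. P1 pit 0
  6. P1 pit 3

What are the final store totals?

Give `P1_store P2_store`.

Move 1: P1 pit3 -> P1=[5,3,2,0,6,4](0) P2=[2,3,4,5,3,3](0)
Move 2: P1 pit0 -> P1=[0,4,3,1,7,5](0) P2=[2,3,4,5,3,3](0)
Move 3: P2 pit3 -> P1=[1,5,3,1,7,5](0) P2=[2,3,4,0,4,4](1)
Move 4: P1 pit4 -> P1=[1,5,3,1,0,6](1) P2=[3,4,5,1,5,4](1)
Move 5: P1 pit0 -> P1=[0,6,3,1,0,6](1) P2=[3,4,5,1,5,4](1)
Move 6: P1 pit3 -> P1=[0,6,3,0,0,6](6) P2=[3,0,5,1,5,4](1)

Answer: 6 1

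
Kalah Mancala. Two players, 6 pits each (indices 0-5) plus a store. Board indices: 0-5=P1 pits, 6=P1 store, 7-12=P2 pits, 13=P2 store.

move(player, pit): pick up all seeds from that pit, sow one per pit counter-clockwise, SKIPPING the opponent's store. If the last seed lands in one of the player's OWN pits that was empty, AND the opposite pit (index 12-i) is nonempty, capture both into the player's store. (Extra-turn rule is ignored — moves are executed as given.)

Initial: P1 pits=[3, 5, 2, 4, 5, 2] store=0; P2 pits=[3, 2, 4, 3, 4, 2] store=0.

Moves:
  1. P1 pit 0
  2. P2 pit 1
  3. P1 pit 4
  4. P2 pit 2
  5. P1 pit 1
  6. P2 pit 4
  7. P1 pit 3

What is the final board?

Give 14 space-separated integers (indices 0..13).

Move 1: P1 pit0 -> P1=[0,6,3,5,5,2](0) P2=[3,2,4,3,4,2](0)
Move 2: P2 pit1 -> P1=[0,6,3,5,5,2](0) P2=[3,0,5,4,4,2](0)
Move 3: P1 pit4 -> P1=[0,6,3,5,0,3](1) P2=[4,1,6,4,4,2](0)
Move 4: P2 pit2 -> P1=[1,7,3,5,0,3](1) P2=[4,1,0,5,5,3](1)
Move 5: P1 pit1 -> P1=[1,0,4,6,1,4](2) P2=[5,2,0,5,5,3](1)
Move 6: P2 pit4 -> P1=[2,1,5,6,1,4](2) P2=[5,2,0,5,0,4](2)
Move 7: P1 pit3 -> P1=[2,1,5,0,2,5](3) P2=[6,3,1,5,0,4](2)

Answer: 2 1 5 0 2 5 3 6 3 1 5 0 4 2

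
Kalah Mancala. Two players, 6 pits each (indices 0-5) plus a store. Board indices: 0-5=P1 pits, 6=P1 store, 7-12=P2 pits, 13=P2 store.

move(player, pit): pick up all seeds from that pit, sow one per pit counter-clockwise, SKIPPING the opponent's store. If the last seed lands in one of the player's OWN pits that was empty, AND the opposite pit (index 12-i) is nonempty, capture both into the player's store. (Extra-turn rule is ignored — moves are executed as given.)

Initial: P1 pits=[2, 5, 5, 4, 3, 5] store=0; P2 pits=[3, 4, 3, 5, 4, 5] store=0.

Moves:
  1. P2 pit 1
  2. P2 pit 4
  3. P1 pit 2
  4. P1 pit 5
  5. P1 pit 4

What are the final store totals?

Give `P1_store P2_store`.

Move 1: P2 pit1 -> P1=[2,5,5,4,3,5](0) P2=[3,0,4,6,5,6](0)
Move 2: P2 pit4 -> P1=[3,6,6,4,3,5](0) P2=[3,0,4,6,0,7](1)
Move 3: P1 pit2 -> P1=[3,6,0,5,4,6](1) P2=[4,1,4,6,0,7](1)
Move 4: P1 pit5 -> P1=[3,6,0,5,4,0](2) P2=[5,2,5,7,1,7](1)
Move 5: P1 pit4 -> P1=[3,6,0,5,0,1](3) P2=[6,3,5,7,1,7](1)

Answer: 3 1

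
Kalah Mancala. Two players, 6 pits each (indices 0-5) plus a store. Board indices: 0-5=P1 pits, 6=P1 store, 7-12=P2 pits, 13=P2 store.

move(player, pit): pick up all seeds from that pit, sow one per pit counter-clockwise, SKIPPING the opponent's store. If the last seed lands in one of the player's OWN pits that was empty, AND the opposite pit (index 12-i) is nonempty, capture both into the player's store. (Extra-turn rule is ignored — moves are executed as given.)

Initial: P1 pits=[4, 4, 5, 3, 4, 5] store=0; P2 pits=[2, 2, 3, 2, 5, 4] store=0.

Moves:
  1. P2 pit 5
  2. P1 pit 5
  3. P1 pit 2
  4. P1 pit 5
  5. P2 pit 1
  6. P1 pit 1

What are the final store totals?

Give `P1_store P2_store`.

Move 1: P2 pit5 -> P1=[5,5,6,3,4,5](0) P2=[2,2,3,2,5,0](1)
Move 2: P1 pit5 -> P1=[5,5,6,3,4,0](1) P2=[3,3,4,3,5,0](1)
Move 3: P1 pit2 -> P1=[5,5,0,4,5,1](2) P2=[4,4,4,3,5,0](1)
Move 4: P1 pit5 -> P1=[5,5,0,4,5,0](3) P2=[4,4,4,3,5,0](1)
Move 5: P2 pit1 -> P1=[0,5,0,4,5,0](3) P2=[4,0,5,4,6,0](7)
Move 6: P1 pit1 -> P1=[0,0,1,5,6,1](4) P2=[4,0,5,4,6,0](7)

Answer: 4 7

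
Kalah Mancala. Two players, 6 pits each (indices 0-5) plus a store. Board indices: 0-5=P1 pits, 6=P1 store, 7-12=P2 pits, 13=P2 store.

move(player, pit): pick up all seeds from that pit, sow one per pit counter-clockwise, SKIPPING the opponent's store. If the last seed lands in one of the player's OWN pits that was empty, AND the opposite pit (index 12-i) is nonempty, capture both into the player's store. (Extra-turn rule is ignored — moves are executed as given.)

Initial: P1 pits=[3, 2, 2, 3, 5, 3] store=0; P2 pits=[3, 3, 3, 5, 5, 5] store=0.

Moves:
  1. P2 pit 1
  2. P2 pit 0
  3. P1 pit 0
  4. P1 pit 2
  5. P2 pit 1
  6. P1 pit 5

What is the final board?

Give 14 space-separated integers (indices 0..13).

Move 1: P2 pit1 -> P1=[3,2,2,3,5,3](0) P2=[3,0,4,6,6,5](0)
Move 2: P2 pit0 -> P1=[3,2,2,3,5,3](0) P2=[0,1,5,7,6,5](0)
Move 3: P1 pit0 -> P1=[0,3,3,4,5,3](0) P2=[0,1,5,7,6,5](0)
Move 4: P1 pit2 -> P1=[0,3,0,5,6,4](0) P2=[0,1,5,7,6,5](0)
Move 5: P2 pit1 -> P1=[0,3,0,5,6,4](0) P2=[0,0,6,7,6,5](0)
Move 6: P1 pit5 -> P1=[0,3,0,5,6,0](1) P2=[1,1,7,7,6,5](0)

Answer: 0 3 0 5 6 0 1 1 1 7 7 6 5 0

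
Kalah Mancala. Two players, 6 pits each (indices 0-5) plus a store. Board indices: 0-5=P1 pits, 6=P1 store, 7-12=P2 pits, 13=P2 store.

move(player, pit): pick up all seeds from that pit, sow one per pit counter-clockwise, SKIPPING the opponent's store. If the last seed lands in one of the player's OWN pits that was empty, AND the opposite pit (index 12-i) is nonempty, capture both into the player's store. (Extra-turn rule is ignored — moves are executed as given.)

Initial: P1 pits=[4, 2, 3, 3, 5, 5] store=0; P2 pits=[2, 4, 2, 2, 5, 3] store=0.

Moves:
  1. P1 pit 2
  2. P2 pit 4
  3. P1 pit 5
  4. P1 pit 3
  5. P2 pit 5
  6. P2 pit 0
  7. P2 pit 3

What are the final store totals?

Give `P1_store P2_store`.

Answer: 2 3

Derivation:
Move 1: P1 pit2 -> P1=[4,2,0,4,6,6](0) P2=[2,4,2,2,5,3](0)
Move 2: P2 pit4 -> P1=[5,3,1,4,6,6](0) P2=[2,4,2,2,0,4](1)
Move 3: P1 pit5 -> P1=[5,3,1,4,6,0](1) P2=[3,5,3,3,1,4](1)
Move 4: P1 pit3 -> P1=[5,3,1,0,7,1](2) P2=[4,5,3,3,1,4](1)
Move 5: P2 pit5 -> P1=[6,4,2,0,7,1](2) P2=[4,5,3,3,1,0](2)
Move 6: P2 pit0 -> P1=[6,4,2,0,7,1](2) P2=[0,6,4,4,2,0](2)
Move 7: P2 pit3 -> P1=[7,4,2,0,7,1](2) P2=[0,6,4,0,3,1](3)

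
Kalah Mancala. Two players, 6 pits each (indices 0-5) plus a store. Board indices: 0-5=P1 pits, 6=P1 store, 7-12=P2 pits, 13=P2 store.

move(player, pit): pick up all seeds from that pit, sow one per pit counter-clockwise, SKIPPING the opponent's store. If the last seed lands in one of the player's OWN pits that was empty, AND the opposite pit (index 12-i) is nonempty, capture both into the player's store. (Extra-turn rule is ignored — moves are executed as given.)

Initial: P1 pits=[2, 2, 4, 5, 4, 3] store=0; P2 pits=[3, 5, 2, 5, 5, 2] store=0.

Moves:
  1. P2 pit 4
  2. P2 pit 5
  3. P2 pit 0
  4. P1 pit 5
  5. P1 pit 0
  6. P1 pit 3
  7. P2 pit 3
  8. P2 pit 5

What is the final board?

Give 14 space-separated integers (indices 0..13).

Answer: 1 6 7 0 6 1 2 2 8 4 0 1 0 4

Derivation:
Move 1: P2 pit4 -> P1=[3,3,5,5,4,3](0) P2=[3,5,2,5,0,3](1)
Move 2: P2 pit5 -> P1=[4,4,5,5,4,3](0) P2=[3,5,2,5,0,0](2)
Move 3: P2 pit0 -> P1=[4,4,5,5,4,3](0) P2=[0,6,3,6,0,0](2)
Move 4: P1 pit5 -> P1=[4,4,5,5,4,0](1) P2=[1,7,3,6,0,0](2)
Move 5: P1 pit0 -> P1=[0,5,6,6,5,0](1) P2=[1,7,3,6,0,0](2)
Move 6: P1 pit3 -> P1=[0,5,6,0,6,1](2) P2=[2,8,4,6,0,0](2)
Move 7: P2 pit3 -> P1=[1,6,7,0,6,1](2) P2=[2,8,4,0,1,1](3)
Move 8: P2 pit5 -> P1=[1,6,7,0,6,1](2) P2=[2,8,4,0,1,0](4)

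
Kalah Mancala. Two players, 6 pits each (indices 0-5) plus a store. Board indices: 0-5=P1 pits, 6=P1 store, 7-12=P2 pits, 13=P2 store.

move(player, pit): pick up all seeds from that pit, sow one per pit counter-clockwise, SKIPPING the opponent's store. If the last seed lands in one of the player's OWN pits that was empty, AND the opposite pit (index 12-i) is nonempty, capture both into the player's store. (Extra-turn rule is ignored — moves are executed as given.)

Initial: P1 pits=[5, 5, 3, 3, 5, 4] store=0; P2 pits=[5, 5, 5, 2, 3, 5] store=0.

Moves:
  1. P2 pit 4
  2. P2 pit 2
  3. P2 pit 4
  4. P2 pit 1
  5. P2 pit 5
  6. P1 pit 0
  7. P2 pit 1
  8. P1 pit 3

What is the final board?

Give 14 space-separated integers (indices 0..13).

Move 1: P2 pit4 -> P1=[6,5,3,3,5,4](0) P2=[5,5,5,2,0,6](1)
Move 2: P2 pit2 -> P1=[7,5,3,3,5,4](0) P2=[5,5,0,3,1,7](2)
Move 3: P2 pit4 -> P1=[7,5,3,3,5,4](0) P2=[5,5,0,3,0,8](2)
Move 4: P2 pit1 -> P1=[7,5,3,3,5,4](0) P2=[5,0,1,4,1,9](3)
Move 5: P2 pit5 -> P1=[8,6,4,4,0,5](0) P2=[6,0,1,4,1,0](11)
Move 6: P1 pit0 -> P1=[0,7,5,5,1,6](1) P2=[7,1,1,4,1,0](11)
Move 7: P2 pit1 -> P1=[0,7,5,5,1,6](1) P2=[7,0,2,4,1,0](11)
Move 8: P1 pit3 -> P1=[0,7,5,0,2,7](2) P2=[8,1,2,4,1,0](11)

Answer: 0 7 5 0 2 7 2 8 1 2 4 1 0 11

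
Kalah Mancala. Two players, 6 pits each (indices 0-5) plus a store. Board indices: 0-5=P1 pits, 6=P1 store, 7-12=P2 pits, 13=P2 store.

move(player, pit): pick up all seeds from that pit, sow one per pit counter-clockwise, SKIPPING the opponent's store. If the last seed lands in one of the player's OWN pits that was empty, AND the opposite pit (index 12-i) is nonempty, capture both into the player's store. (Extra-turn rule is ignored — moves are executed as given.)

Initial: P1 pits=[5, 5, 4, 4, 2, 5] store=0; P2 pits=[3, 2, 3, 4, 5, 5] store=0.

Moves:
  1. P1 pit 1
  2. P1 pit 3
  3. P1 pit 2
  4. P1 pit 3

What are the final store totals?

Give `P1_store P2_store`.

Answer: 3 0

Derivation:
Move 1: P1 pit1 -> P1=[5,0,5,5,3,6](1) P2=[3,2,3,4,5,5](0)
Move 2: P1 pit3 -> P1=[5,0,5,0,4,7](2) P2=[4,3,3,4,5,5](0)
Move 3: P1 pit2 -> P1=[5,0,0,1,5,8](3) P2=[5,3,3,4,5,5](0)
Move 4: P1 pit3 -> P1=[5,0,0,0,6,8](3) P2=[5,3,3,4,5,5](0)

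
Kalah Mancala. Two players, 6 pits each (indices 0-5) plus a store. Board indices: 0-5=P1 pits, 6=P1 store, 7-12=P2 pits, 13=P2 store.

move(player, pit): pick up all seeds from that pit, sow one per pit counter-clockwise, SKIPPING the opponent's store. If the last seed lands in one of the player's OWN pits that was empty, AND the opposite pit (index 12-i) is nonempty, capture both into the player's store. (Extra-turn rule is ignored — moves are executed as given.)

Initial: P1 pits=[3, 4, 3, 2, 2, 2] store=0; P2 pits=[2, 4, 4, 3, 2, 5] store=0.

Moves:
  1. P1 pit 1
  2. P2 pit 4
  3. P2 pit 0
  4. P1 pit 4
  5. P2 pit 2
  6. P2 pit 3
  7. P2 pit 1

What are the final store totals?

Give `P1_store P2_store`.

Answer: 1 4

Derivation:
Move 1: P1 pit1 -> P1=[3,0,4,3,3,3](0) P2=[2,4,4,3,2,5](0)
Move 2: P2 pit4 -> P1=[3,0,4,3,3,3](0) P2=[2,4,4,3,0,6](1)
Move 3: P2 pit0 -> P1=[3,0,4,3,3,3](0) P2=[0,5,5,3,0,6](1)
Move 4: P1 pit4 -> P1=[3,0,4,3,0,4](1) P2=[1,5,5,3,0,6](1)
Move 5: P2 pit2 -> P1=[4,0,4,3,0,4](1) P2=[1,5,0,4,1,7](2)
Move 6: P2 pit3 -> P1=[5,0,4,3,0,4](1) P2=[1,5,0,0,2,8](3)
Move 7: P2 pit1 -> P1=[5,0,4,3,0,4](1) P2=[1,0,1,1,3,9](4)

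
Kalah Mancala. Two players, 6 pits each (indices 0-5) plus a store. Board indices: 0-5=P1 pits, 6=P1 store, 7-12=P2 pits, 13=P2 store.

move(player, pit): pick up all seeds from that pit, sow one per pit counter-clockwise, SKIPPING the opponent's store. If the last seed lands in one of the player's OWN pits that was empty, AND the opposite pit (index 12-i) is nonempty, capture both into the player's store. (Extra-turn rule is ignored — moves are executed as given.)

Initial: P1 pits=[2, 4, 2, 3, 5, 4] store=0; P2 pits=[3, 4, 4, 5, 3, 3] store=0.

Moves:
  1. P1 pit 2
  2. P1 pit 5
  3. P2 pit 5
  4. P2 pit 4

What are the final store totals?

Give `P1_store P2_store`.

Move 1: P1 pit2 -> P1=[2,4,0,4,6,4](0) P2=[3,4,4,5,3,3](0)
Move 2: P1 pit5 -> P1=[2,4,0,4,6,0](1) P2=[4,5,5,5,3,3](0)
Move 3: P2 pit5 -> P1=[3,5,0,4,6,0](1) P2=[4,5,5,5,3,0](1)
Move 4: P2 pit4 -> P1=[4,5,0,4,6,0](1) P2=[4,5,5,5,0,1](2)

Answer: 1 2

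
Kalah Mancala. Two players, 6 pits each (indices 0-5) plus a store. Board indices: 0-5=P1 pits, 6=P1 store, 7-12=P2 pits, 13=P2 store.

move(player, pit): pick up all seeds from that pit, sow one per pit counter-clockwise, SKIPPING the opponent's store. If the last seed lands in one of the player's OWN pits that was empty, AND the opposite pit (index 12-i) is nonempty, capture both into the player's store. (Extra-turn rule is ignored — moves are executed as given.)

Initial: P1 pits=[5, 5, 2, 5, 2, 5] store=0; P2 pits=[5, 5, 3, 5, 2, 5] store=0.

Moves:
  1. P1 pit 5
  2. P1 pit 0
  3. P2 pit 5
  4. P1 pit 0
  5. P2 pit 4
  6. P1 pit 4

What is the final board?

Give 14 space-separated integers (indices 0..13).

Answer: 0 8 4 7 0 1 9 1 6 4 6 0 1 2

Derivation:
Move 1: P1 pit5 -> P1=[5,5,2,5,2,0](1) P2=[6,6,4,6,2,5](0)
Move 2: P1 pit0 -> P1=[0,6,3,6,3,0](8) P2=[0,6,4,6,2,5](0)
Move 3: P2 pit5 -> P1=[1,7,4,7,3,0](8) P2=[0,6,4,6,2,0](1)
Move 4: P1 pit0 -> P1=[0,8,4,7,3,0](8) P2=[0,6,4,6,2,0](1)
Move 5: P2 pit4 -> P1=[0,8,4,7,3,0](8) P2=[0,6,4,6,0,1](2)
Move 6: P1 pit4 -> P1=[0,8,4,7,0,1](9) P2=[1,6,4,6,0,1](2)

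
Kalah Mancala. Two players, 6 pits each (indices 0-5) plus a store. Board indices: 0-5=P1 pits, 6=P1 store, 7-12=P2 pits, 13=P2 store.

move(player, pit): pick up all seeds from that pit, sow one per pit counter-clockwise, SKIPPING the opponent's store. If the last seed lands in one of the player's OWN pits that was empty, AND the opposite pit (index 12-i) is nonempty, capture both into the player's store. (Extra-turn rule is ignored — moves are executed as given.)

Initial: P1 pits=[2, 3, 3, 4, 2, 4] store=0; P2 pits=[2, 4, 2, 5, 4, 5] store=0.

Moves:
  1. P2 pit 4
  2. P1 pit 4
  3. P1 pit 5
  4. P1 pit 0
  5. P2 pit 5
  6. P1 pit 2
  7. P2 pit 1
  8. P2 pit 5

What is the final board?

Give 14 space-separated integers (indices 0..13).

Move 1: P2 pit4 -> P1=[3,4,3,4,2,4](0) P2=[2,4,2,5,0,6](1)
Move 2: P1 pit4 -> P1=[3,4,3,4,0,5](1) P2=[2,4,2,5,0,6](1)
Move 3: P1 pit5 -> P1=[3,4,3,4,0,0](2) P2=[3,5,3,6,0,6](1)
Move 4: P1 pit0 -> P1=[0,5,4,5,0,0](2) P2=[3,5,3,6,0,6](1)
Move 5: P2 pit5 -> P1=[1,6,5,6,1,0](2) P2=[3,5,3,6,0,0](2)
Move 6: P1 pit2 -> P1=[1,6,0,7,2,1](3) P2=[4,5,3,6,0,0](2)
Move 7: P2 pit1 -> P1=[1,6,0,7,2,1](3) P2=[4,0,4,7,1,1](3)
Move 8: P2 pit5 -> P1=[1,6,0,7,2,1](3) P2=[4,0,4,7,1,0](4)

Answer: 1 6 0 7 2 1 3 4 0 4 7 1 0 4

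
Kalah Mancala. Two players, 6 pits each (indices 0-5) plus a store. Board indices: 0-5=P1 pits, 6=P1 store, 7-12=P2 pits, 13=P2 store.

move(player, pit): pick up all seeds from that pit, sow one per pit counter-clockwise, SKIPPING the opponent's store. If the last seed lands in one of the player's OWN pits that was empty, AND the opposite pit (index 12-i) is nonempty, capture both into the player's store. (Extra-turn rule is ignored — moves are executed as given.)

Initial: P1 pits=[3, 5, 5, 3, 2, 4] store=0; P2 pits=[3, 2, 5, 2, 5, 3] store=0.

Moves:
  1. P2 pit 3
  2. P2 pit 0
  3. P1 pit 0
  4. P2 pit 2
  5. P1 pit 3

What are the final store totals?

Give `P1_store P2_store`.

Answer: 1 7

Derivation:
Move 1: P2 pit3 -> P1=[3,5,5,3,2,4](0) P2=[3,2,5,0,6,4](0)
Move 2: P2 pit0 -> P1=[3,5,0,3,2,4](0) P2=[0,3,6,0,6,4](6)
Move 3: P1 pit0 -> P1=[0,6,1,4,2,4](0) P2=[0,3,6,0,6,4](6)
Move 4: P2 pit2 -> P1=[1,7,1,4,2,4](0) P2=[0,3,0,1,7,5](7)
Move 5: P1 pit3 -> P1=[1,7,1,0,3,5](1) P2=[1,3,0,1,7,5](7)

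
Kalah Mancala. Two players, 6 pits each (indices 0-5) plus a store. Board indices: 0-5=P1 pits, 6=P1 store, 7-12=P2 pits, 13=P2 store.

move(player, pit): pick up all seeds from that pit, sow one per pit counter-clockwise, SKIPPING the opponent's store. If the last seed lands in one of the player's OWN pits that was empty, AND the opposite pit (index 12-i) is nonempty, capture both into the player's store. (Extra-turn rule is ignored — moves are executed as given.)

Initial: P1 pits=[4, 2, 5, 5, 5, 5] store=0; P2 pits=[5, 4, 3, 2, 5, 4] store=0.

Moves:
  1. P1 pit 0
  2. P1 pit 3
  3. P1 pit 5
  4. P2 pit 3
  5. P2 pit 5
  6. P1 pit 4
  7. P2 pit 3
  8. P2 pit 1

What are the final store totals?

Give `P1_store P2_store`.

Answer: 3 3

Derivation:
Move 1: P1 pit0 -> P1=[0,3,6,6,6,5](0) P2=[5,4,3,2,5,4](0)
Move 2: P1 pit3 -> P1=[0,3,6,0,7,6](1) P2=[6,5,4,2,5,4](0)
Move 3: P1 pit5 -> P1=[0,3,6,0,7,0](2) P2=[7,6,5,3,6,4](0)
Move 4: P2 pit3 -> P1=[0,3,6,0,7,0](2) P2=[7,6,5,0,7,5](1)
Move 5: P2 pit5 -> P1=[1,4,7,1,7,0](2) P2=[7,6,5,0,7,0](2)
Move 6: P1 pit4 -> P1=[1,4,7,1,0,1](3) P2=[8,7,6,1,8,0](2)
Move 7: P2 pit3 -> P1=[1,4,7,1,0,1](3) P2=[8,7,6,0,9,0](2)
Move 8: P2 pit1 -> P1=[2,5,7,1,0,1](3) P2=[8,0,7,1,10,1](3)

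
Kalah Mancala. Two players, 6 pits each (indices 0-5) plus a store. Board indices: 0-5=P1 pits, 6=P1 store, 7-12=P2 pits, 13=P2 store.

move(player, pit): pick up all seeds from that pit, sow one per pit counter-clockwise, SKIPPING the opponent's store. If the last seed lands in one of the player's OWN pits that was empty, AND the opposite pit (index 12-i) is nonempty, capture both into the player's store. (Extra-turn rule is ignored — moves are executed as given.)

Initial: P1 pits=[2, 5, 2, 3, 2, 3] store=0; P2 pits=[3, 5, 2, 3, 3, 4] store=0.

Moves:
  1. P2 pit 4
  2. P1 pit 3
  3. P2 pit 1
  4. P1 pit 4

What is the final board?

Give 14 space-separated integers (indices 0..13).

Move 1: P2 pit4 -> P1=[3,5,2,3,2,3](0) P2=[3,5,2,3,0,5](1)
Move 2: P1 pit3 -> P1=[3,5,2,0,3,4](1) P2=[3,5,2,3,0,5](1)
Move 3: P2 pit1 -> P1=[3,5,2,0,3,4](1) P2=[3,0,3,4,1,6](2)
Move 4: P1 pit4 -> P1=[3,5,2,0,0,5](2) P2=[4,0,3,4,1,6](2)

Answer: 3 5 2 0 0 5 2 4 0 3 4 1 6 2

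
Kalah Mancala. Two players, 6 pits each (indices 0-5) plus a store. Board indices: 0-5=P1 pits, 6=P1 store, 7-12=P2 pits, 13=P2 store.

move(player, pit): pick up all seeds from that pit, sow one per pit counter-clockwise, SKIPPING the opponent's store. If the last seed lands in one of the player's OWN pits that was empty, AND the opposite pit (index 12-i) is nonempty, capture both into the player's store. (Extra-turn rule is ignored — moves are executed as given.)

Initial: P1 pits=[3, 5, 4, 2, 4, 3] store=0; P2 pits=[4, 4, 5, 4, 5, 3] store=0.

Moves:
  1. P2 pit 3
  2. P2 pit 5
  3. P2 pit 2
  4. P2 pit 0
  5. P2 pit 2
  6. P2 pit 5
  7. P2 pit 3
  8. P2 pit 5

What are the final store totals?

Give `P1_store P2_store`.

Answer: 0 6

Derivation:
Move 1: P2 pit3 -> P1=[4,5,4,2,4,3](0) P2=[4,4,5,0,6,4](1)
Move 2: P2 pit5 -> P1=[5,6,5,2,4,3](0) P2=[4,4,5,0,6,0](2)
Move 3: P2 pit2 -> P1=[6,6,5,2,4,3](0) P2=[4,4,0,1,7,1](3)
Move 4: P2 pit0 -> P1=[6,6,5,2,4,3](0) P2=[0,5,1,2,8,1](3)
Move 5: P2 pit2 -> P1=[6,6,5,2,4,3](0) P2=[0,5,0,3,8,1](3)
Move 6: P2 pit5 -> P1=[6,6,5,2,4,3](0) P2=[0,5,0,3,8,0](4)
Move 7: P2 pit3 -> P1=[6,6,5,2,4,3](0) P2=[0,5,0,0,9,1](5)
Move 8: P2 pit5 -> P1=[6,6,5,2,4,3](0) P2=[0,5,0,0,9,0](6)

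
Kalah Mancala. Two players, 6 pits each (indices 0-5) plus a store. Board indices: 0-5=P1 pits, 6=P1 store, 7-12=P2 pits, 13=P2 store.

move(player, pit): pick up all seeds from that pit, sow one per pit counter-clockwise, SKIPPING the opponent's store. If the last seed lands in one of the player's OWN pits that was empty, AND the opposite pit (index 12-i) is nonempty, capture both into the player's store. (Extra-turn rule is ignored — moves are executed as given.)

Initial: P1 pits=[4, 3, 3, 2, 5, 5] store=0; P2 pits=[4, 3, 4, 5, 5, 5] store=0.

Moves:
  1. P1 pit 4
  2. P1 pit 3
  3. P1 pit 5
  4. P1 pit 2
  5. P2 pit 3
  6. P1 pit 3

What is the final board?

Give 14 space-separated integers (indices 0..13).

Answer: 5 4 1 0 3 0 9 0 5 6 0 7 7 1

Derivation:
Move 1: P1 pit4 -> P1=[4,3,3,2,0,6](1) P2=[5,4,5,5,5,5](0)
Move 2: P1 pit3 -> P1=[4,3,3,0,1,7](1) P2=[5,4,5,5,5,5](0)
Move 3: P1 pit5 -> P1=[4,3,3,0,1,0](2) P2=[6,5,6,6,6,6](0)
Move 4: P1 pit2 -> P1=[4,3,0,1,2,0](9) P2=[0,5,6,6,6,6](0)
Move 5: P2 pit3 -> P1=[5,4,1,1,2,0](9) P2=[0,5,6,0,7,7](1)
Move 6: P1 pit3 -> P1=[5,4,1,0,3,0](9) P2=[0,5,6,0,7,7](1)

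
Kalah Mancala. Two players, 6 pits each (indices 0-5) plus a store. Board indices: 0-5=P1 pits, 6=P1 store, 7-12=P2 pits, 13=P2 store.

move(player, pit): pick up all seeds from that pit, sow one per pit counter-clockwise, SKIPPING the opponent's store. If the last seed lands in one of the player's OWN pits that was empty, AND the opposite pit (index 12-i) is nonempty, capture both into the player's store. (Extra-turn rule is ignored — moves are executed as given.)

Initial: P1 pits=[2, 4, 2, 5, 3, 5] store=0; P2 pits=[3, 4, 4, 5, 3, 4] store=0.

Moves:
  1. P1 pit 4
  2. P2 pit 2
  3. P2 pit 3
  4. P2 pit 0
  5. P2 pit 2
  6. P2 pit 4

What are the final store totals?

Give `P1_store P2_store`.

Move 1: P1 pit4 -> P1=[2,4,2,5,0,6](1) P2=[4,4,4,5,3,4](0)
Move 2: P2 pit2 -> P1=[2,4,2,5,0,6](1) P2=[4,4,0,6,4,5](1)
Move 3: P2 pit3 -> P1=[3,5,3,5,0,6](1) P2=[4,4,0,0,5,6](2)
Move 4: P2 pit0 -> P1=[3,5,3,5,0,6](1) P2=[0,5,1,1,6,6](2)
Move 5: P2 pit2 -> P1=[3,5,3,5,0,6](1) P2=[0,5,0,2,6,6](2)
Move 6: P2 pit4 -> P1=[4,6,4,6,0,6](1) P2=[0,5,0,2,0,7](3)

Answer: 1 3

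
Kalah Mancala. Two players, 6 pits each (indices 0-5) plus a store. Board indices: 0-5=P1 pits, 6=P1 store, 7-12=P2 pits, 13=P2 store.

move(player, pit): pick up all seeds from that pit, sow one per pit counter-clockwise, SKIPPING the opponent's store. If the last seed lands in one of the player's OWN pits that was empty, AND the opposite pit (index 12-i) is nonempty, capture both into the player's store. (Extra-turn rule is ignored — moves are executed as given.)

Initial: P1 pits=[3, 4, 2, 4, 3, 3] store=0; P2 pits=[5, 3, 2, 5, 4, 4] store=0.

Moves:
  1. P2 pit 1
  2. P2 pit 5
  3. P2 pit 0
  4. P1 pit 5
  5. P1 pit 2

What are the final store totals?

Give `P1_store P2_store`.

Answer: 3 6

Derivation:
Move 1: P2 pit1 -> P1=[3,4,2,4,3,3](0) P2=[5,0,3,6,5,4](0)
Move 2: P2 pit5 -> P1=[4,5,3,4,3,3](0) P2=[5,0,3,6,5,0](1)
Move 3: P2 pit0 -> P1=[0,5,3,4,3,3](0) P2=[0,1,4,7,6,0](6)
Move 4: P1 pit5 -> P1=[0,5,3,4,3,0](1) P2=[1,2,4,7,6,0](6)
Move 5: P1 pit2 -> P1=[0,5,0,5,4,0](3) P2=[0,2,4,7,6,0](6)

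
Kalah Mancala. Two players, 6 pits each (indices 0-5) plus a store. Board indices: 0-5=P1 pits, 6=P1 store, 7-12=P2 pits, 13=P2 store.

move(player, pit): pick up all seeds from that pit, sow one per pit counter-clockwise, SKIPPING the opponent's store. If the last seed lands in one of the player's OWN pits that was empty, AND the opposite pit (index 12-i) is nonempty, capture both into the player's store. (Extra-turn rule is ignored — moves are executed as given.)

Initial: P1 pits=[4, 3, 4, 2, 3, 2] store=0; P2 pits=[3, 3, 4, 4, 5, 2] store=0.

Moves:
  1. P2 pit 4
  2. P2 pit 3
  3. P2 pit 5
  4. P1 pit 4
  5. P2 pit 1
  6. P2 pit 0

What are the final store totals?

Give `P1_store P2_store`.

Answer: 1 3

Derivation:
Move 1: P2 pit4 -> P1=[5,4,5,2,3,2](0) P2=[3,3,4,4,0,3](1)
Move 2: P2 pit3 -> P1=[6,4,5,2,3,2](0) P2=[3,3,4,0,1,4](2)
Move 3: P2 pit5 -> P1=[7,5,6,2,3,2](0) P2=[3,3,4,0,1,0](3)
Move 4: P1 pit4 -> P1=[7,5,6,2,0,3](1) P2=[4,3,4,0,1,0](3)
Move 5: P2 pit1 -> P1=[7,5,6,2,0,3](1) P2=[4,0,5,1,2,0](3)
Move 6: P2 pit0 -> P1=[7,5,6,2,0,3](1) P2=[0,1,6,2,3,0](3)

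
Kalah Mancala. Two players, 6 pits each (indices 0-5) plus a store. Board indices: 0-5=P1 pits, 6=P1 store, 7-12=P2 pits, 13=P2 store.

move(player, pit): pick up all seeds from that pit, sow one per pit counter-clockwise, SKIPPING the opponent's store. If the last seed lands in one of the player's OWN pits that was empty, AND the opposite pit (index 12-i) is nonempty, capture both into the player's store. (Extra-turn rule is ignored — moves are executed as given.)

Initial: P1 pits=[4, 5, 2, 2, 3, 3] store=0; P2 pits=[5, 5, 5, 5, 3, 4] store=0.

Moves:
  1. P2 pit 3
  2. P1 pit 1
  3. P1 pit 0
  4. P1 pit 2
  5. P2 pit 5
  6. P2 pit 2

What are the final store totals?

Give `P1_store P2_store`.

Move 1: P2 pit3 -> P1=[5,6,2,2,3,3](0) P2=[5,5,5,0,4,5](1)
Move 2: P1 pit1 -> P1=[5,0,3,3,4,4](1) P2=[6,5,5,0,4,5](1)
Move 3: P1 pit0 -> P1=[0,1,4,4,5,5](1) P2=[6,5,5,0,4,5](1)
Move 4: P1 pit2 -> P1=[0,1,0,5,6,6](2) P2=[6,5,5,0,4,5](1)
Move 5: P2 pit5 -> P1=[1,2,1,6,6,6](2) P2=[6,5,5,0,4,0](2)
Move 6: P2 pit2 -> P1=[2,2,1,6,6,6](2) P2=[6,5,0,1,5,1](3)

Answer: 2 3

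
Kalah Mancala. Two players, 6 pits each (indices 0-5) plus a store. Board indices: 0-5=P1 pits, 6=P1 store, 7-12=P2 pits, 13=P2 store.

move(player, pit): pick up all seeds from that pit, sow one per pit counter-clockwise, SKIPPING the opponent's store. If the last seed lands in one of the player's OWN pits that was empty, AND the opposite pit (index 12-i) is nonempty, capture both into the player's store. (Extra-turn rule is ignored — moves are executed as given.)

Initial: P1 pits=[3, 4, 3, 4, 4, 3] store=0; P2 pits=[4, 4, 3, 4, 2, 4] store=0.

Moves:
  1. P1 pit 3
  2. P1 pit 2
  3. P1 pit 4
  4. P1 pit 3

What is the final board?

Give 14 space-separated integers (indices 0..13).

Answer: 3 4 0 0 0 6 8 6 0 4 5 2 4 0

Derivation:
Move 1: P1 pit3 -> P1=[3,4,3,0,5,4](1) P2=[5,4,3,4,2,4](0)
Move 2: P1 pit2 -> P1=[3,4,0,1,6,5](1) P2=[5,4,3,4,2,4](0)
Move 3: P1 pit4 -> P1=[3,4,0,1,0,6](2) P2=[6,5,4,5,2,4](0)
Move 4: P1 pit3 -> P1=[3,4,0,0,0,6](8) P2=[6,0,4,5,2,4](0)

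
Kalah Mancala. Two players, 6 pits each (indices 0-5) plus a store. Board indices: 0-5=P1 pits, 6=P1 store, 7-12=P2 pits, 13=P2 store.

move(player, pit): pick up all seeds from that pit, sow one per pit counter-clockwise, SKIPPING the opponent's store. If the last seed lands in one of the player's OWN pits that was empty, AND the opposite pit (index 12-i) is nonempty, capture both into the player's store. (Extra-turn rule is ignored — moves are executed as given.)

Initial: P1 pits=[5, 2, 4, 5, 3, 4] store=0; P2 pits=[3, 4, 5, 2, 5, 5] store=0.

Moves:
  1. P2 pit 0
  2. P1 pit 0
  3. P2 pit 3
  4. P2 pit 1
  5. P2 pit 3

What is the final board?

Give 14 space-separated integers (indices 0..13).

Move 1: P2 pit0 -> P1=[5,2,4,5,3,4](0) P2=[0,5,6,3,5,5](0)
Move 2: P1 pit0 -> P1=[0,3,5,6,4,5](0) P2=[0,5,6,3,5,5](0)
Move 3: P2 pit3 -> P1=[0,3,5,6,4,5](0) P2=[0,5,6,0,6,6](1)
Move 4: P2 pit1 -> P1=[0,3,5,6,4,5](0) P2=[0,0,7,1,7,7](2)
Move 5: P2 pit3 -> P1=[0,3,5,6,4,5](0) P2=[0,0,7,0,8,7](2)

Answer: 0 3 5 6 4 5 0 0 0 7 0 8 7 2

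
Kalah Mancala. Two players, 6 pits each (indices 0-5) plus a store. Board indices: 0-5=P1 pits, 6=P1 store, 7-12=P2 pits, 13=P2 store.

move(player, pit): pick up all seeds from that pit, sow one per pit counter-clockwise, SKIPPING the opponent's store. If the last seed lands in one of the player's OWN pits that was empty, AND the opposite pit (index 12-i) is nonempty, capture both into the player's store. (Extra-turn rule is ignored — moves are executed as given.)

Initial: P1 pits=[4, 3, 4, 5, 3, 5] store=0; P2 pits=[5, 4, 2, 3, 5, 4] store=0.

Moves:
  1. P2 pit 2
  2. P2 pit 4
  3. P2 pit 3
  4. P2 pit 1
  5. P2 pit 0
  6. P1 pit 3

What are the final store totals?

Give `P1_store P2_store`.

Answer: 1 2

Derivation:
Move 1: P2 pit2 -> P1=[4,3,4,5,3,5](0) P2=[5,4,0,4,6,4](0)
Move 2: P2 pit4 -> P1=[5,4,5,6,3,5](0) P2=[5,4,0,4,0,5](1)
Move 3: P2 pit3 -> P1=[6,4,5,6,3,5](0) P2=[5,4,0,0,1,6](2)
Move 4: P2 pit1 -> P1=[6,4,5,6,3,5](0) P2=[5,0,1,1,2,7](2)
Move 5: P2 pit0 -> P1=[6,4,5,6,3,5](0) P2=[0,1,2,2,3,8](2)
Move 6: P1 pit3 -> P1=[6,4,5,0,4,6](1) P2=[1,2,3,2,3,8](2)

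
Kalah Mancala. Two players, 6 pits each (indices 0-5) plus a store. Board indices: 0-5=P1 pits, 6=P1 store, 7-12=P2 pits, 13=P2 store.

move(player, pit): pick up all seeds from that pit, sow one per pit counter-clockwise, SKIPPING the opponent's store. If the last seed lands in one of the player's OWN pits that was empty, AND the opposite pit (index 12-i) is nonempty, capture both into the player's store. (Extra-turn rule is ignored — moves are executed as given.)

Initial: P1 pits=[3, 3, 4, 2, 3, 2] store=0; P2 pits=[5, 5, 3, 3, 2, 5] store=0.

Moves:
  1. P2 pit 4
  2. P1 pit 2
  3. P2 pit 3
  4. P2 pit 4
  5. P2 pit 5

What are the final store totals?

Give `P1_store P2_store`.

Answer: 1 3

Derivation:
Move 1: P2 pit4 -> P1=[3,3,4,2,3,2](0) P2=[5,5,3,3,0,6](1)
Move 2: P1 pit2 -> P1=[3,3,0,3,4,3](1) P2=[5,5,3,3,0,6](1)
Move 3: P2 pit3 -> P1=[3,3,0,3,4,3](1) P2=[5,5,3,0,1,7](2)
Move 4: P2 pit4 -> P1=[3,3,0,3,4,3](1) P2=[5,5,3,0,0,8](2)
Move 5: P2 pit5 -> P1=[4,4,1,4,5,4](1) P2=[6,5,3,0,0,0](3)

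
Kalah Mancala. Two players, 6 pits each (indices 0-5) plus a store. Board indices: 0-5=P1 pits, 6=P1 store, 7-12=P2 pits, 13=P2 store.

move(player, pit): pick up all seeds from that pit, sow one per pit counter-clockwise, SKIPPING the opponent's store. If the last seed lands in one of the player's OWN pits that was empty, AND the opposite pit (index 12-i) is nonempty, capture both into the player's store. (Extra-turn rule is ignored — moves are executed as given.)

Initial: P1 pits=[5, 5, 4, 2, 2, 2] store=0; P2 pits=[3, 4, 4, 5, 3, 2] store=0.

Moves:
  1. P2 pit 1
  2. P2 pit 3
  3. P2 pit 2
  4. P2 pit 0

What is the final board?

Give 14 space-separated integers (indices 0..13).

Move 1: P2 pit1 -> P1=[5,5,4,2,2,2](0) P2=[3,0,5,6,4,3](0)
Move 2: P2 pit3 -> P1=[6,6,5,2,2,2](0) P2=[3,0,5,0,5,4](1)
Move 3: P2 pit2 -> P1=[7,6,5,2,2,2](0) P2=[3,0,0,1,6,5](2)
Move 4: P2 pit0 -> P1=[7,6,5,2,2,2](0) P2=[0,1,1,2,6,5](2)

Answer: 7 6 5 2 2 2 0 0 1 1 2 6 5 2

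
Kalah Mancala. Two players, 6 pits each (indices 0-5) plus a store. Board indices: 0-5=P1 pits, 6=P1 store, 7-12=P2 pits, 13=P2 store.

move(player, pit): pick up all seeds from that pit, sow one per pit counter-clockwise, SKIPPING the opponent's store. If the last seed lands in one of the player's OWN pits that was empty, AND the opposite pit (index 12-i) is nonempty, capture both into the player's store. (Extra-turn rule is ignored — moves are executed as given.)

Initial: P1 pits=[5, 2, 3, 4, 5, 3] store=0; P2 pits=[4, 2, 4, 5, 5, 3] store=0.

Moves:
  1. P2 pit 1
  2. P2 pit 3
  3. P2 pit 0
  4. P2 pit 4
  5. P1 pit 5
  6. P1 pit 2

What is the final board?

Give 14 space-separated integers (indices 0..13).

Answer: 7 4 0 6 7 1 2 2 2 6 1 0 5 2

Derivation:
Move 1: P2 pit1 -> P1=[5,2,3,4,5,3](0) P2=[4,0,5,6,5,3](0)
Move 2: P2 pit3 -> P1=[6,3,4,4,5,3](0) P2=[4,0,5,0,6,4](1)
Move 3: P2 pit0 -> P1=[6,3,4,4,5,3](0) P2=[0,1,6,1,7,4](1)
Move 4: P2 pit4 -> P1=[7,4,5,5,6,3](0) P2=[0,1,6,1,0,5](2)
Move 5: P1 pit5 -> P1=[7,4,5,5,6,0](1) P2=[1,2,6,1,0,5](2)
Move 6: P1 pit2 -> P1=[7,4,0,6,7,1](2) P2=[2,2,6,1,0,5](2)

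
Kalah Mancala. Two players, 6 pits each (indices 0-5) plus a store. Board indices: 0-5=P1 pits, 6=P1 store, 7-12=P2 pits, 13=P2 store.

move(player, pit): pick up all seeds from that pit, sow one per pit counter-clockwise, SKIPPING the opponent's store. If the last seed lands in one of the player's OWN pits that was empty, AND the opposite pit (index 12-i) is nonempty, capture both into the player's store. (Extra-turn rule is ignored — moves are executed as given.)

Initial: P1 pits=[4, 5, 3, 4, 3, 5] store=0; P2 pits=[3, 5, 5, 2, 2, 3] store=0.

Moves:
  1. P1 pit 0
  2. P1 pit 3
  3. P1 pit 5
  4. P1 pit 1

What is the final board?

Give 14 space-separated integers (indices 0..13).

Move 1: P1 pit0 -> P1=[0,6,4,5,4,5](0) P2=[3,5,5,2,2,3](0)
Move 2: P1 pit3 -> P1=[0,6,4,0,5,6](1) P2=[4,6,5,2,2,3](0)
Move 3: P1 pit5 -> P1=[0,6,4,0,5,0](2) P2=[5,7,6,3,3,3](0)
Move 4: P1 pit1 -> P1=[0,0,5,1,6,1](3) P2=[6,7,6,3,3,3](0)

Answer: 0 0 5 1 6 1 3 6 7 6 3 3 3 0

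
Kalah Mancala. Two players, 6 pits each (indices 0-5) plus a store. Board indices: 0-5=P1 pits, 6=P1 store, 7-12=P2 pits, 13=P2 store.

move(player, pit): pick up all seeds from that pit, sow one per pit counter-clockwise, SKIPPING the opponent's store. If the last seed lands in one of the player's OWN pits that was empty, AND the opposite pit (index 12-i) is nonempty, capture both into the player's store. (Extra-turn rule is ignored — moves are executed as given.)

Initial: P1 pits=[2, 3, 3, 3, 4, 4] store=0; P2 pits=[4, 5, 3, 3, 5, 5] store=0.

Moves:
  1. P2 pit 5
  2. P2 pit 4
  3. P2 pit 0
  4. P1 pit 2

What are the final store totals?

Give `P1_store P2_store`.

Move 1: P2 pit5 -> P1=[3,4,4,4,4,4](0) P2=[4,5,3,3,5,0](1)
Move 2: P2 pit4 -> P1=[4,5,5,4,4,4](0) P2=[4,5,3,3,0,1](2)
Move 3: P2 pit0 -> P1=[4,0,5,4,4,4](0) P2=[0,6,4,4,0,1](8)
Move 4: P1 pit2 -> P1=[4,0,0,5,5,5](1) P2=[1,6,4,4,0,1](8)

Answer: 1 8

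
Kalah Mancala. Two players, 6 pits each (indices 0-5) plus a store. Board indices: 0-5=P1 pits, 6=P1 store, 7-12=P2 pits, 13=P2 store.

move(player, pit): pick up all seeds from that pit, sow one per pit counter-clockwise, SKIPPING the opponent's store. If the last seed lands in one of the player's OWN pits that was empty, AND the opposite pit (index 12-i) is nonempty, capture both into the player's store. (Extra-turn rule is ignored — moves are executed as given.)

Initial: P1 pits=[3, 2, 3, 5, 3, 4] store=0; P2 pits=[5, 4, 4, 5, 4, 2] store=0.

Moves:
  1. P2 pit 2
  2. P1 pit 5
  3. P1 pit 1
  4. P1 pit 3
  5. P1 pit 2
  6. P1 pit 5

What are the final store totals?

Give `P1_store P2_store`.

Answer: 4 1

Derivation:
Move 1: P2 pit2 -> P1=[3,2,3,5,3,4](0) P2=[5,4,0,6,5,3](1)
Move 2: P1 pit5 -> P1=[3,2,3,5,3,0](1) P2=[6,5,1,6,5,3](1)
Move 3: P1 pit1 -> P1=[3,0,4,6,3,0](1) P2=[6,5,1,6,5,3](1)
Move 4: P1 pit3 -> P1=[3,0,4,0,4,1](2) P2=[7,6,2,6,5,3](1)
Move 5: P1 pit2 -> P1=[3,0,0,1,5,2](3) P2=[7,6,2,6,5,3](1)
Move 6: P1 pit5 -> P1=[3,0,0,1,5,0](4) P2=[8,6,2,6,5,3](1)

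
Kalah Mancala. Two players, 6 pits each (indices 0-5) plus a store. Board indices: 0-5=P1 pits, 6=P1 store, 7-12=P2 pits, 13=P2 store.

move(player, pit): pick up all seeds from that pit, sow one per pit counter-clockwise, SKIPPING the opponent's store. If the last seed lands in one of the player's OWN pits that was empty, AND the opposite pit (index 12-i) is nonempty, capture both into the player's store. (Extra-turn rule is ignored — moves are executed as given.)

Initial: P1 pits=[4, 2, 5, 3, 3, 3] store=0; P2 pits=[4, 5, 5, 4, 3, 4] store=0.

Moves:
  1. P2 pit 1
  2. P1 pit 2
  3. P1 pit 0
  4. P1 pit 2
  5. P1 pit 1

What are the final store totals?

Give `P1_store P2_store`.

Answer: 1 1

Derivation:
Move 1: P2 pit1 -> P1=[4,2,5,3,3,3](0) P2=[4,0,6,5,4,5](1)
Move 2: P1 pit2 -> P1=[4,2,0,4,4,4](1) P2=[5,0,6,5,4,5](1)
Move 3: P1 pit0 -> P1=[0,3,1,5,5,4](1) P2=[5,0,6,5,4,5](1)
Move 4: P1 pit2 -> P1=[0,3,0,6,5,4](1) P2=[5,0,6,5,4,5](1)
Move 5: P1 pit1 -> P1=[0,0,1,7,6,4](1) P2=[5,0,6,5,4,5](1)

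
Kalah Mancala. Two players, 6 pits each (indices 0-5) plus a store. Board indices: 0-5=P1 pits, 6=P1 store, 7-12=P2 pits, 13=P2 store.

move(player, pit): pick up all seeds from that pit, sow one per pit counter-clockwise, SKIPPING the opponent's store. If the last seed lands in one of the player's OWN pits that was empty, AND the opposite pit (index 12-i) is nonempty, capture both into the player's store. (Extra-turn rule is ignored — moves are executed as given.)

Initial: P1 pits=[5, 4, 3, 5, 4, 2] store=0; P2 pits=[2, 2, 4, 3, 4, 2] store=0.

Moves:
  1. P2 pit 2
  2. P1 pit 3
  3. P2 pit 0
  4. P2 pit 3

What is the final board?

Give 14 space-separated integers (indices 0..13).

Answer: 6 5 3 0 5 3 1 0 4 1 0 6 4 2

Derivation:
Move 1: P2 pit2 -> P1=[5,4,3,5,4,2](0) P2=[2,2,0,4,5,3](1)
Move 2: P1 pit3 -> P1=[5,4,3,0,5,3](1) P2=[3,3,0,4,5,3](1)
Move 3: P2 pit0 -> P1=[5,4,3,0,5,3](1) P2=[0,4,1,5,5,3](1)
Move 4: P2 pit3 -> P1=[6,5,3,0,5,3](1) P2=[0,4,1,0,6,4](2)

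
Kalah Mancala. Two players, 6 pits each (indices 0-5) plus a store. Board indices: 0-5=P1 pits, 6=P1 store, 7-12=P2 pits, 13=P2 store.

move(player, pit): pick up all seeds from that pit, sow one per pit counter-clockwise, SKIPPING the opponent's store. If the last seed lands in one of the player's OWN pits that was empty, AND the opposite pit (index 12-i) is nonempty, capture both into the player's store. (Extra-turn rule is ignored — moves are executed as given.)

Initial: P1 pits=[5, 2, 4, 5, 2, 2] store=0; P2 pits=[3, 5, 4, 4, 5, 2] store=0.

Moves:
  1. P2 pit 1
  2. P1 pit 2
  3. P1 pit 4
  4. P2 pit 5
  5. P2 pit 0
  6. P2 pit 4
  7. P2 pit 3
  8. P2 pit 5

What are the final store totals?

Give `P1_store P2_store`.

Answer: 2 5

Derivation:
Move 1: P2 pit1 -> P1=[5,2,4,5,2,2](0) P2=[3,0,5,5,6,3](1)
Move 2: P1 pit2 -> P1=[5,2,0,6,3,3](1) P2=[3,0,5,5,6,3](1)
Move 3: P1 pit4 -> P1=[5,2,0,6,0,4](2) P2=[4,0,5,5,6,3](1)
Move 4: P2 pit5 -> P1=[6,3,0,6,0,4](2) P2=[4,0,5,5,6,0](2)
Move 5: P2 pit0 -> P1=[6,3,0,6,0,4](2) P2=[0,1,6,6,7,0](2)
Move 6: P2 pit4 -> P1=[7,4,1,7,1,4](2) P2=[0,1,6,6,0,1](3)
Move 7: P2 pit3 -> P1=[8,5,2,7,1,4](2) P2=[0,1,6,0,1,2](4)
Move 8: P2 pit5 -> P1=[9,5,2,7,1,4](2) P2=[0,1,6,0,1,0](5)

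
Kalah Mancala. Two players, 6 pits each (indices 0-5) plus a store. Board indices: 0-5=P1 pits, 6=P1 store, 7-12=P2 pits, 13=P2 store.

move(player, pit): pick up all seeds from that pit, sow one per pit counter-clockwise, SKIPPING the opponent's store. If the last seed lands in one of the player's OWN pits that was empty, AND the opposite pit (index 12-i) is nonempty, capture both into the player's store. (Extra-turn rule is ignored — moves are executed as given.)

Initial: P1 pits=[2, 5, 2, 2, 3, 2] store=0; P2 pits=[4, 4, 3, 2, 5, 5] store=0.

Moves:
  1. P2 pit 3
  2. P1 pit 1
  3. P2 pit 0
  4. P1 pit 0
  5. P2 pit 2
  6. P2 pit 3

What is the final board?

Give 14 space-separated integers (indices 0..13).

Answer: 0 1 4 3 4 3 1 0 5 0 0 9 8 1

Derivation:
Move 1: P2 pit3 -> P1=[2,5,2,2,3,2](0) P2=[4,4,3,0,6,6](0)
Move 2: P1 pit1 -> P1=[2,0,3,3,4,3](1) P2=[4,4,3,0,6,6](0)
Move 3: P2 pit0 -> P1=[2,0,3,3,4,3](1) P2=[0,5,4,1,7,6](0)
Move 4: P1 pit0 -> P1=[0,1,4,3,4,3](1) P2=[0,5,4,1,7,6](0)
Move 5: P2 pit2 -> P1=[0,1,4,3,4,3](1) P2=[0,5,0,2,8,7](1)
Move 6: P2 pit3 -> P1=[0,1,4,3,4,3](1) P2=[0,5,0,0,9,8](1)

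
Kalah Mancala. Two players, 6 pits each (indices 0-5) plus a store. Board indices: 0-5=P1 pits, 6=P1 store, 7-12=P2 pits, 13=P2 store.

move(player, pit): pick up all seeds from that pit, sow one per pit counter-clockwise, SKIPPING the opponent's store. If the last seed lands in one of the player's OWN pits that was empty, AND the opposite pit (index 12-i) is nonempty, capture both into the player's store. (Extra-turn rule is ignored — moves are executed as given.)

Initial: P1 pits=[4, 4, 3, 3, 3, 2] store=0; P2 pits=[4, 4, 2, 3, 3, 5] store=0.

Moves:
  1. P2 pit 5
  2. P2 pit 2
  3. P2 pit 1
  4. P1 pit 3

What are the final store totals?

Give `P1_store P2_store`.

Move 1: P2 pit5 -> P1=[5,5,4,4,3,2](0) P2=[4,4,2,3,3,0](1)
Move 2: P2 pit2 -> P1=[5,5,4,4,3,2](0) P2=[4,4,0,4,4,0](1)
Move 3: P2 pit1 -> P1=[0,5,4,4,3,2](0) P2=[4,0,1,5,5,0](7)
Move 4: P1 pit3 -> P1=[0,5,4,0,4,3](1) P2=[5,0,1,5,5,0](7)

Answer: 1 7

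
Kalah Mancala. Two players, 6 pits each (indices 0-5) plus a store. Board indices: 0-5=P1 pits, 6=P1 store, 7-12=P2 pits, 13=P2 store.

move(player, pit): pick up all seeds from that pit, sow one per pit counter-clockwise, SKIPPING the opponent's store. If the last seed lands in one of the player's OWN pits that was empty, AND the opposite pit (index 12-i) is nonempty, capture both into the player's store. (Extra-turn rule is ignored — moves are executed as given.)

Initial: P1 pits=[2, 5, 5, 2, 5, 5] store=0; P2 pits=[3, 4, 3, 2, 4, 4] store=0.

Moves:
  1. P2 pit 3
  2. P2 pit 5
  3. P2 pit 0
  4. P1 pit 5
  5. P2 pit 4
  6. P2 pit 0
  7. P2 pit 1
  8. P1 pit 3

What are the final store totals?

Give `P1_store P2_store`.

Answer: 2 10

Derivation:
Move 1: P2 pit3 -> P1=[2,5,5,2,5,5](0) P2=[3,4,3,0,5,5](0)
Move 2: P2 pit5 -> P1=[3,6,6,3,5,5](0) P2=[3,4,3,0,5,0](1)
Move 3: P2 pit0 -> P1=[3,6,0,3,5,5](0) P2=[0,5,4,0,5,0](8)
Move 4: P1 pit5 -> P1=[3,6,0,3,5,0](1) P2=[1,6,5,1,5,0](8)
Move 5: P2 pit4 -> P1=[4,7,1,3,5,0](1) P2=[1,6,5,1,0,1](9)
Move 6: P2 pit0 -> P1=[4,7,1,3,5,0](1) P2=[0,7,5,1,0,1](9)
Move 7: P2 pit1 -> P1=[5,8,1,3,5,0](1) P2=[0,0,6,2,1,2](10)
Move 8: P1 pit3 -> P1=[5,8,1,0,6,1](2) P2=[0,0,6,2,1,2](10)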